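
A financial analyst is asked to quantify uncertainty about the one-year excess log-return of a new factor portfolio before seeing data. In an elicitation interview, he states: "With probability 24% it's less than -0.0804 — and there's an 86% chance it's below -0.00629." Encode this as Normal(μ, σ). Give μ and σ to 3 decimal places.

μ = -0.051, σ = 0.041

For Normal(μ,σ), the p-quantile is μ + z_p·σ. Here z_{0.24} = -0.7063, z_{0.86} = 1.08.
So -0.0804 = μ − 0.7063σ and -0.00629 = μ + 1.08σ.
Subtracting: σ = (-0.00629 − -0.0804)/(1.08 − (-0.7063)) = 0.041.
Then μ = -0.0804 − (-0.7063)·0.041 = -0.051.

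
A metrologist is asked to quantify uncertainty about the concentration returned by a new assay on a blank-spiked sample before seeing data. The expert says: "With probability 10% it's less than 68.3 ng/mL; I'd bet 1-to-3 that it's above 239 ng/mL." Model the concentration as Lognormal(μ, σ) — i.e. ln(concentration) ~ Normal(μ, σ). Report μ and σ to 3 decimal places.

If T ~ Lognormal(μ,σ) then ln T ~ Normal(μ,σ), so the p-quantile of ln T is μ + z_p·σ.
ln(68.3) = 4.224 and ln(239) = 5.476; z_{0.1} = -1.282, z_{0.75} = 0.6745.
σ = (5.476 − 4.224)/(0.6745 − (-1.282)) = 0.640.
μ = 4.224 − (-1.282)·0.640 = 5.045.

μ ≈ 5.045, σ ≈ 0.640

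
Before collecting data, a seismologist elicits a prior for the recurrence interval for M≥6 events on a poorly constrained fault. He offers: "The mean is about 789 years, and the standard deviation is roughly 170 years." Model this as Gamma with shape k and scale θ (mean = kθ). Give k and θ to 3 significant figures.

For Gamma(k, scale θ): mean = kθ, variance = kθ², so CV = 1/√k.
CV = SD/mean = 170/789 = 0.2155, hence k = 1/CV² = 21.5.
Then θ = mean/k = 789/21.5 = 36.6.

k ≈ 21.5, θ ≈ 36.6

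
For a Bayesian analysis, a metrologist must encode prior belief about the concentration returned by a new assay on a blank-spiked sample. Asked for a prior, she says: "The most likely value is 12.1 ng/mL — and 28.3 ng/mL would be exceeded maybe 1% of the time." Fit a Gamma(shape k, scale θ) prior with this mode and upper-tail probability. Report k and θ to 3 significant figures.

k ≈ 7.59, θ ≈ 1.83

Gamma(k,θ) with k>1 has mode (k−1)θ, so θ = 12.1/(k−1).
Need P(X < 28.3) = 0.99 with θ tied to k this way. Start at k = 2, θ = 12.1: P(X<28.3) ≈ 0.678.
Too low — raise k to concentrate. Iterating converges to k ≈ 7.59.
Then θ = 12.1/(7.59−1) ≈ 1.83.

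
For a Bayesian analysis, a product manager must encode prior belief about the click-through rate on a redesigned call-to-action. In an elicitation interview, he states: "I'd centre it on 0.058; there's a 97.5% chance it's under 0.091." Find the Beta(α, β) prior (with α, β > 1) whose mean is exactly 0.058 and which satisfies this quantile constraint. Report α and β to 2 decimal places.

α ≈ 13.77, β ≈ 223.67

With mean 0.058 fixed, write α = 0.058s, β = 0.942s where s = α+β.
Need P(θ < 0.091) = 0.975 under Beta(0.058s, 0.942s). Normal approximation: (q−m)/√(m(1−m)/s) ≈ z_{0.975} = 1.96, so s ≈ 0.058·0.942·(1.96)²/(0.091−0.058)² = 192.7.
At s = 192.7: P(θ<0.091) ≈ 0.963. Adjusting to match 0.975 gives s ≈ 237.44.
So α = 0.058·237.44 ≈ 13.77, β = 0.942·237.44 ≈ 223.67.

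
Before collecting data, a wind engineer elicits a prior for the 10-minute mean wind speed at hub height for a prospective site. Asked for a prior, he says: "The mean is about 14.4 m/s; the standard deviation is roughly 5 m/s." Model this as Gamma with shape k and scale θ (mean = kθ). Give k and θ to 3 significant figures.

k ≈ 8.29, θ ≈ 1.74

For Gamma(k, scale θ): mean = kθ, variance = kθ², so CV = 1/√k.
CV = SD/mean = 5/14.4 = 0.3472, hence k = 1/CV² = 8.29.
Then θ = mean/k = 14.4/8.29 = 1.74.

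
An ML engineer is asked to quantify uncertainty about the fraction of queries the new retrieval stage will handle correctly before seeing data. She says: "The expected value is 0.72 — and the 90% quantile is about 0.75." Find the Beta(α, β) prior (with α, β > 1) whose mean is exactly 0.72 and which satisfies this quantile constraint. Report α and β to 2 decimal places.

α ≈ 259.88, β ≈ 101.06

With mean 0.72 fixed, write α = 0.72s, β = 0.28s where s = α+β.
Need P(θ < 0.75) = 0.9 under Beta(0.72s, 0.28s). Normal approximation: (q−m)/√(m(1−m)/s) ≈ z_{0.9} = 1.28, so s ≈ 0.72·0.28·(1.28)²/(0.75−0.72)² = 367.9.
At s = 367.9: P(θ<0.75) ≈ 0.902. Adjusting to match 0.9 gives s ≈ 360.94.
So α = 0.72·360.94 ≈ 259.88, β = 0.28·360.94 ≈ 101.06.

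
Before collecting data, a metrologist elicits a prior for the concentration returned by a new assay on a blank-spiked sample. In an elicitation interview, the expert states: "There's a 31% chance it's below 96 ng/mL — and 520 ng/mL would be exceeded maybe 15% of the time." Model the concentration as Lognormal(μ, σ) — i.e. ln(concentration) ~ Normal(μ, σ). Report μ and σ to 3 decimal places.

μ ≈ 5.111, σ ≈ 1.103

If T ~ Lognormal(μ,σ) then ln T ~ Normal(μ,σ), so the p-quantile of ln T is μ + z_p·σ.
ln(96) = 4.564 and ln(520) = 6.254; z_{0.31} = -0.4959, z_{0.85} = 1.036.
σ = (6.254 − 4.564)/(1.036 − (-0.4959)) = 1.103.
μ = 4.564 − (-0.4959)·1.103 = 5.111.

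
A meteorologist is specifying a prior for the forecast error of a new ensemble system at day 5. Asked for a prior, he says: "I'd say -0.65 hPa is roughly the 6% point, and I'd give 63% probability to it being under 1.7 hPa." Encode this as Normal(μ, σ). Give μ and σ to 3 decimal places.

The p-quantile of Normal(μ,σ) is μ + z_p·σ, with z_{0.06} = -1.555 and z_{0.63} = 0.3319.
Eliminate σ: μ = (z₂·x₁ − z₁·x₂)/(z₂ − z₁) = (0.3319·-0.65 − (-1.555)·1.7)/1.887 = 1.287.
Then σ = (x₂ − x₁)/(z₂ − z₁) = (1.7 − -0.65)/1.887 = 1.246.

μ = 1.287, σ = 1.246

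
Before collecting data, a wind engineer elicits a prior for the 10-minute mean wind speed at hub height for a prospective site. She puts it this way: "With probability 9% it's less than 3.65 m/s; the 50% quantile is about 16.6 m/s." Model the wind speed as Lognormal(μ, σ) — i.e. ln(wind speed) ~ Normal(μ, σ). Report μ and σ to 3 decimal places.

If T ~ Lognormal(μ,σ) then ln T ~ Normal(μ,σ), so the p-quantile of ln T is μ + z_p·σ.
ln(3.65) = 1.295 and ln(16.6) = 2.809; z_{0.09} = -1.341, z_{0.5} = 0.
σ = (2.809 − 1.295)/(0 − (-1.341)) = 1.130.
μ = 1.295 − (-1.341)·1.130 = 2.809.

μ ≈ 2.809, σ ≈ 1.130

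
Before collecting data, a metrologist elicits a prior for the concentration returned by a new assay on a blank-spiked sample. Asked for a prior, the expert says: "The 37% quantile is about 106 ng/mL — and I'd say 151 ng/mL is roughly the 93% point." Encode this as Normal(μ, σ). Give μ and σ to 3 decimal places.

For Normal(μ,σ), the p-quantile is μ + z_p·σ. Here z_{0.37} = -0.3319, z_{0.93} = 1.476.
So 106 = μ − 0.3319σ and 151 = μ + 1.476σ.
Subtracting: σ = (151 − 106)/(1.476 − (-0.3319)) = 24.894.
Then μ = 106 − (-0.3319)·24.894 = 114.261.

μ = 114.261, σ = 24.894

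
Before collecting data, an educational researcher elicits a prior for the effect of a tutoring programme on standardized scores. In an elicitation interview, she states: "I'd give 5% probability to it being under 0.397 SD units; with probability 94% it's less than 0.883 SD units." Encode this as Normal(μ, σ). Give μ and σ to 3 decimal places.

μ = 0.647, σ = 0.152

The p-quantile of Normal(μ,σ) is μ + z_p·σ, with z_{0.05} = -1.645 and z_{0.94} = 1.555.
Eliminate σ: μ = (z₂·x₁ − z₁·x₂)/(z₂ − z₁) = (1.555·0.397 − (-1.645)·0.883)/3.2 = 0.647.
Then σ = (x₂ − x₁)/(z₂ − z₁) = (0.883 − 0.397)/3.2 = 0.152.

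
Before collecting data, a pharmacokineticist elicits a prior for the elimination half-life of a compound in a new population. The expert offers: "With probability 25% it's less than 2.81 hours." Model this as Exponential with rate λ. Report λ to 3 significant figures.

λ ≈ 0.102

P(T < 2.81) = 1 − e^(−λ·2.81) = 0.25, so λ = −ln(1−0.25)/2.81 = −ln(0.75)/2.81 = 0.102.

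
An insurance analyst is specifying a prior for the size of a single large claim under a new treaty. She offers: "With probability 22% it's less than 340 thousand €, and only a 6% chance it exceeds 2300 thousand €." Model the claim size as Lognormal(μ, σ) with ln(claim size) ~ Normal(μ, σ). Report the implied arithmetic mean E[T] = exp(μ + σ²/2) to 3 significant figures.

If T ~ Lognormal(μ,σ) then ln T ~ Normal(μ,σ), so the p-quantile of ln T is μ + z_p·σ.
ln(340) = 5.829 and ln(2300) = 7.741; z_{0.22} = -0.7722, z_{0.94} = 1.555.
σ = (7.741 − 5.829)/(1.555 − (-0.7722)) = 0.822.
μ = 5.829 − (-0.7722)·0.822 = 6.463.
E[T] = exp(μ + σ²/2) = exp(6.463 + 0.3375) = 899 thousand €.

E[T] ≈ 899 thousand €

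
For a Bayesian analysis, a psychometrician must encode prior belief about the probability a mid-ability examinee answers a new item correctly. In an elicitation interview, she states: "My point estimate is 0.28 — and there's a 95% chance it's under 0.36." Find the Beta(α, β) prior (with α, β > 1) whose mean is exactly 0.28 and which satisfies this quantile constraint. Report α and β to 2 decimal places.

α ≈ 25.31, β ≈ 65.08

With mean 0.28 fixed, write α = 0.28s, β = 0.72s where s = α+β.
Need P(θ < 0.36) = 0.95 under Beta(0.28s, 0.72s). Normal approximation: (q−m)/√(m(1−m)/s) ≈ z_{0.95} = 1.64, so s ≈ 0.28·0.72·(1.64)²/(0.36−0.28)² = 85.2.
At s = 85.2: P(θ<0.36) ≈ 0.945. Adjusting to match 0.95 gives s ≈ 90.38.
So α = 0.28·90.38 ≈ 25.31, β = 0.72·90.38 ≈ 65.08.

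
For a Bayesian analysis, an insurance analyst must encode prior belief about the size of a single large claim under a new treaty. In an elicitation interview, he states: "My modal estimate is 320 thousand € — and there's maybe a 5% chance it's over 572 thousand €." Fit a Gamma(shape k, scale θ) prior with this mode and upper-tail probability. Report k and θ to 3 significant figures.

Gamma(k,θ) with k>1 has mode (k−1)θ, so θ = 320/(k−1).
Need P(X < 572) = 0.95 with θ tied to k this way. Start at k = 2, θ = 320: P(X<572) ≈ 0.533.
Too low — raise k to concentrate. Iterating converges to k ≈ 9.26.
Then θ = 320/(9.26−1) ≈ 38.7.

k ≈ 9.26, θ ≈ 38.7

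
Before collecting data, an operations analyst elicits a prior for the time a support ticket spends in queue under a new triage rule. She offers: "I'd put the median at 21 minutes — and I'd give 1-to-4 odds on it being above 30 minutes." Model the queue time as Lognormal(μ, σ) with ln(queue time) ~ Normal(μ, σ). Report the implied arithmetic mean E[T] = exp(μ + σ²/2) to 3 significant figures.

E[T] ≈ 23 minutes

If T ~ Lognormal(μ,σ) then ln T ~ Normal(μ,σ), so the p-quantile of ln T is μ + z_p·σ.
ln(21) = 3.045 and ln(30) = 3.401; z_{0.5} = 0, z_{0.8} = 0.8416.
σ = (3.401 − 3.045)/(0.8416 − (0)) = 0.424.
μ = 3.045 − (0)·0.424 = 3.045.
E[T] = exp(μ + σ²/2) = exp(3.045 + 0.0898) = 23 minutes.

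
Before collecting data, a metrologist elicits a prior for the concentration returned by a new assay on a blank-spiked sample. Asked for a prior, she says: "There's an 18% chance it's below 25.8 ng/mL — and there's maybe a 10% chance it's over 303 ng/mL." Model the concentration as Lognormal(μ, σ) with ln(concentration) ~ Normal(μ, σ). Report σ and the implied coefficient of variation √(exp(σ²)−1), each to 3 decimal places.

If T ~ Lognormal(μ,σ) then ln T ~ Normal(μ,σ), so the p-quantile of ln T is μ + z_p·σ.
ln(25.8) = 3.25 and ln(303) = 5.714; z_{0.18} = -0.9154, z_{0.9} = 1.282.
σ = (5.714 − 3.25)/(1.282 − (-0.9154)) = 1.121.
μ = 3.25 − (-0.9154)·1.121 = 4.277.
CV = √(exp(σ²)−1) = √(exp(1.2573)−1) = 1.586.

σ ≈ 1.121, CV ≈ 1.586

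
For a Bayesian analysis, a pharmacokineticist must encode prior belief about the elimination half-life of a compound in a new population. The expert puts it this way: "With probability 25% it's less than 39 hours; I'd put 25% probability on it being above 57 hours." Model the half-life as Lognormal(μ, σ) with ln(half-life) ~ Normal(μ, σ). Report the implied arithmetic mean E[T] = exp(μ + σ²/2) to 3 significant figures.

If T ~ Lognormal(μ,σ) then ln T ~ Normal(μ,σ), so the p-quantile of ln T is μ + z_p·σ.
ln(39) = 3.664 and ln(57) = 4.043; z_{0.25} = -0.6745, z_{0.75} = 0.6745.
σ = (4.043 − 3.664)/(0.6745 − (-0.6745)) = 0.281.
μ = 3.664 − (-0.6745)·0.281 = 3.853.
E[T] = exp(μ + σ²/2) = exp(3.853 + 0.0396) = 49.1 hours.

E[T] ≈ 49.1 hours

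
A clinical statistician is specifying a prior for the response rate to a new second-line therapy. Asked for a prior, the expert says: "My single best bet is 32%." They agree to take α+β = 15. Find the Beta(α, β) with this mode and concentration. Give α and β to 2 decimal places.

α = 5.16, β = 9.84

For α,β > 1 the Beta mode is (α−1)/(α+β−2). With α+β = 15, the mode is (α−1)/13.
Set (α−1)/13 = 0.32 → α = 1 + 0.32·13 = 5.16.
β = 15 − α = 9.84.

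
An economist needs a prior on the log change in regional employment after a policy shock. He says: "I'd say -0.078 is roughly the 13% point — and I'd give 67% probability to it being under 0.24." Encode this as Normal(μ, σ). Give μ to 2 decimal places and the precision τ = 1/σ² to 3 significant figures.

μ = 0.15, τ = 24.3

The p-quantile of Normal(μ,σ) is μ + z_p·σ, with z_{0.13} = -1.126 and z_{0.67} = 0.4399.
Eliminate σ: μ = (z₂·x₁ − z₁·x₂)/(z₂ − z₁) = (0.4399·-0.078 − (-1.126)·0.24)/1.566 = 0.15.
Then σ = (x₂ − x₁)/(z₂ − z₁) = (0.24 − -0.078)/1.566 = 0.20.
Precision τ = 1/σ² = 1/0.203² = 24.3.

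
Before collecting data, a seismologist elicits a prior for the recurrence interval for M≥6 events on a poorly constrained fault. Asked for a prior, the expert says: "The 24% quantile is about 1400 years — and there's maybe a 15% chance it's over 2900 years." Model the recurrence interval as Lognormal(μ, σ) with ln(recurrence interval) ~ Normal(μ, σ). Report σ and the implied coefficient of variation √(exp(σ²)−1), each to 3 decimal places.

σ ≈ 0.418, CV ≈ 0.437

If T ~ Lognormal(μ,σ) then ln T ~ Normal(μ,σ), so the p-quantile of ln T is μ + z_p·σ.
ln(1400) = 7.244 and ln(2900) = 7.972; z_{0.24} = -0.7063, z_{0.85} = 1.036.
σ = (7.972 − 7.244)/(1.036 − (-0.7063)) = 0.418.
μ = 7.244 − (-0.7063)·0.418 = 7.539.
CV = √(exp(σ²)−1) = √(exp(0.1746)−1) = 0.437.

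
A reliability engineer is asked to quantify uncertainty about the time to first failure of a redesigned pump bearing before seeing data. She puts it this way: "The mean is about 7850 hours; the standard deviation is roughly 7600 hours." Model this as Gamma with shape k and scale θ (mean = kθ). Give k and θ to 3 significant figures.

For Gamma(k, scale θ): mean = kθ, variance = kθ², so CV = 1/√k.
CV = SD/mean = 7600/7850 = 0.9682, hence k = 1/CV² = 1.07.
Then θ = mean/k = 7850/1.07 = 7360.

k ≈ 1.07, θ ≈ 7360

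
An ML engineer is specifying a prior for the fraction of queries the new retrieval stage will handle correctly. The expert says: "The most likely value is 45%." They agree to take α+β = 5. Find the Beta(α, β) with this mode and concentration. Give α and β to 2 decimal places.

α = 2.35, β = 2.65

For α,β > 1 the Beta mode is (α−1)/(α+β−2). With α+β = 5, the mode is (α−1)/3.
Set (α−1)/3 = 0.45 → α = 1 + 0.45·3 = 2.35.
β = 5 − α = 2.65.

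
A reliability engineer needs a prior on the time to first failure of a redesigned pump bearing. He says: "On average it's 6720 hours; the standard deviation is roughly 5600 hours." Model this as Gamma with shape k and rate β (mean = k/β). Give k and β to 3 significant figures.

k ≈ 1.44, β ≈ 0.000214

For Gamma(k, rate β): mean = k/β, variance = k/β², so CV = 1/√k.
CV = SD/mean = 5600/6720 = 0.8333, hence k = 1/CV² = 1.44.
Then β = k/mean = 1.44/6720 = 0.000214.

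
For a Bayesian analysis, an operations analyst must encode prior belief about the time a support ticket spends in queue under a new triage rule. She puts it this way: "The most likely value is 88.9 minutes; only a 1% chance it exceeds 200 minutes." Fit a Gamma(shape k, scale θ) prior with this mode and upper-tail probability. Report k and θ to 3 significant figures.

k ≈ 8.3, θ ≈ 12.2

Gamma(k,θ) with k>1 has mode (k−1)θ, so θ = 88.9/(k−1).
Need P(X < 200) = 0.99 with θ tied to k this way. Start at k = 2, θ = 88.9: P(X<200) ≈ 0.657.
Too low — raise k to concentrate. Iterating converges to k ≈ 8.3.
Then θ = 88.9/(8.3−1) ≈ 12.2.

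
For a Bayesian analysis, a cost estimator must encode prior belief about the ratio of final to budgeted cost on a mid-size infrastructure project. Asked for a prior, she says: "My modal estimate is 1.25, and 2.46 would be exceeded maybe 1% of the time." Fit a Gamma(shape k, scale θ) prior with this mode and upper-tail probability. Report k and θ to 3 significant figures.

k ≈ 11.7, θ ≈ 0.116

Gamma(k,θ) with k>1 has mode (k−1)θ, so θ = 1.25/(k−1).
Need P(X < 2.46) = 0.99 with θ tied to k this way. Start at k = 2, θ = 1.25: P(X<2.46) ≈ 0.585.
Too low — raise k to concentrate. Iterating converges to k ≈ 11.7.
Then θ = 1.25/(11.7−1) ≈ 0.116.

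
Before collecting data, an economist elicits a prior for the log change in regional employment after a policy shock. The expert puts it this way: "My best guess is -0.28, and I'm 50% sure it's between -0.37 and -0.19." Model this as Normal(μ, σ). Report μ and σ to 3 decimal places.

A symmetric 50% interval runs μ ± z·σ with z = 0.6745.
Half-width = 0.09, so σ = 0.09/0.6745 = 0.133.
μ is the stated best guess, -0.280.

μ = -0.280, σ = 0.133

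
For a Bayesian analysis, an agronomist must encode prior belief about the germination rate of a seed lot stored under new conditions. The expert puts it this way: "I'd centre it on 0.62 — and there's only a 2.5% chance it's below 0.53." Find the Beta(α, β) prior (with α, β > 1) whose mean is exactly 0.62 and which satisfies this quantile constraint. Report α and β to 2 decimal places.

α ≈ 71.50, β ≈ 43.82

With mean 0.62 fixed, write α = 0.62s, β = 0.38s where s = α+β.
Need P(θ < 0.53) = 0.025 under Beta(0.62s, 0.38s). Normal approximation: (q−m)/√(m(1−m)/s) ≈ z_{0.025} = -1.96, so s ≈ 0.62·0.38·(-1.96)²/(0.53−0.62)² = 111.7.
At s = 111.7: P(θ<0.53) ≈ 0.027. Adjusting to match 0.025 gives s ≈ 115.32.
So α = 0.62·115.32 ≈ 71.50, β = 0.38·115.32 ≈ 43.82.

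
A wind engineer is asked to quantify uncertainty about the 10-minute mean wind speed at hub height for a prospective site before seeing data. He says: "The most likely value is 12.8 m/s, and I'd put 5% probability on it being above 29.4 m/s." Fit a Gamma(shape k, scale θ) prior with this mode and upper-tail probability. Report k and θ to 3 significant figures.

Gamma(k,θ) with k>1 has mode (k−1)θ, so θ = 12.8/(k−1).
Need P(X < 29.4) = 0.95 with θ tied to k this way. Start at k = 2, θ = 12.8: P(X<29.4) ≈ 0.668.
Too low — raise k to concentrate. Iterating converges to k ≈ 4.96.
Then θ = 12.8/(4.96−1) ≈ 3.23.

k ≈ 4.96, θ ≈ 3.23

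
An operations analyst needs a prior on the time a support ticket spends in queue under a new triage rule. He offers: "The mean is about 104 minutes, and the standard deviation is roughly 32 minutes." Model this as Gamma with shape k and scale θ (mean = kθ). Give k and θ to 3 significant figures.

For Gamma(k, scale θ): mean = kθ, variance = kθ², so CV = 1/√k.
CV = SD/mean = 32/104 = 0.3077, hence k = 1/CV² = 10.6.
Then θ = mean/k = 104/10.6 = 9.85.

k ≈ 10.6, θ ≈ 9.85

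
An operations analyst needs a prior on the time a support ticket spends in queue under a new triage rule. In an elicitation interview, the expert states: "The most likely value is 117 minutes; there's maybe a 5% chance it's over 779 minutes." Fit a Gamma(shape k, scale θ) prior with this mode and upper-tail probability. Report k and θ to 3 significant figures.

Gamma(k,θ) with k>1 has mode (k−1)θ, so θ = 117/(k−1).
Need P(X < 779) = 0.95 with θ tied to k this way. Start at k = 2, θ = 117: P(X<779) ≈ 0.990.
Too high — lower k to spread out. Iterating converges to k ≈ 1.62.
Then θ = 117/(1.62−1) ≈ 190.

k ≈ 1.62, θ ≈ 190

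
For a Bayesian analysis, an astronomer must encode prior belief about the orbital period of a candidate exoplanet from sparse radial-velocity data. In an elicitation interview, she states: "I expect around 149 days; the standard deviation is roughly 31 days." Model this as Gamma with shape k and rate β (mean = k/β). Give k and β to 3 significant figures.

k ≈ 23.1, β ≈ 0.155

For Gamma(k, rate β): mean = k/β, variance = k/β², so CV = 1/√k.
CV = SD/mean = 31/149 = 0.2081, hence k = 1/CV² = 23.1.
Then β = k/mean = 23.1/149 = 0.155.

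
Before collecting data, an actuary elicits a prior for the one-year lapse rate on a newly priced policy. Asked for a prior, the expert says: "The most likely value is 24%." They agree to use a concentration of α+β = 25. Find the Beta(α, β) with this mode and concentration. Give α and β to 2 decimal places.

For α,β > 1 the Beta mode is (α−1)/(α+β−2). With α+β = 25, the mode is (α−1)/23.
Set (α−1)/23 = 0.24 → α = 1 + 0.24·23 = 6.52.
β = 25 − α = 18.48.

α = 6.52, β = 18.48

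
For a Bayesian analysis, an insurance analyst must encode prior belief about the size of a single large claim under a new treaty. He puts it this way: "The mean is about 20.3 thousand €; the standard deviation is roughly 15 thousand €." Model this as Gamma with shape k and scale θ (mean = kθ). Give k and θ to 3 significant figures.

For Gamma(k, scale θ): mean = kθ, variance = kθ², so CV = 1/√k.
CV = SD/mean = 15/20.3 = 0.7389, hence k = 1/CV² = 1.83.
Then θ = mean/k = 20.3/1.83 = 11.1.

k ≈ 1.83, θ ≈ 11.1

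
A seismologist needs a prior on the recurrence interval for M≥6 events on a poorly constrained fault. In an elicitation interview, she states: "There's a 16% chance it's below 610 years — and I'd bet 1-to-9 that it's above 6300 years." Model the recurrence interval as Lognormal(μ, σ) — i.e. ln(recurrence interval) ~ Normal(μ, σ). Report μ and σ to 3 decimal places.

If T ~ Lognormal(μ,σ) then ln T ~ Normal(μ,σ), so the p-quantile of ln T is μ + z_p·σ.
ln(610) = 6.413 and ln(6300) = 8.748; z_{0.16} = -0.9945, z_{0.9} = 1.282.
σ = (8.748 − 6.413)/(1.282 − (-0.9945)) = 1.026.
μ = 6.413 − (-0.9945)·1.026 = 7.434.

μ ≈ 7.434, σ ≈ 1.026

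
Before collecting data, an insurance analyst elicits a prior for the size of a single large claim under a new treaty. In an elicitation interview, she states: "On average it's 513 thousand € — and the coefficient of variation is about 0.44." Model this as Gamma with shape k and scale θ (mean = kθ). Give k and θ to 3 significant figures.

k ≈ 5.17, θ ≈ 99.3

For Gamma(k, scale θ): mean = kθ, variance = kθ², so CV = 1/√k.
CV = 0.44, hence k = 1/CV² = 5.17.
Then θ = mean/k = 513/5.17 = 99.3.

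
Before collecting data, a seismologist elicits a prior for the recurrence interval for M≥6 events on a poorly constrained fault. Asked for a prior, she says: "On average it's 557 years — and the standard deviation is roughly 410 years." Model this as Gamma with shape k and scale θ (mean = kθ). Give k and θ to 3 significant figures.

k ≈ 1.85, θ ≈ 302

For Gamma(k, scale θ): mean = kθ, variance = kθ², so CV = 1/√k.
CV = SD/mean = 410/557 = 0.7361, hence k = 1/CV² = 1.85.
Then θ = mean/k = 557/1.85 = 302.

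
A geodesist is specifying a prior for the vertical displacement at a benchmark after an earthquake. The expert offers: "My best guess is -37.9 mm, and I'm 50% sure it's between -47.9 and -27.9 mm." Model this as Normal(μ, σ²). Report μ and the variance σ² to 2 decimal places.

A symmetric 50% interval runs μ ± z·σ with z = 0.6745.
Half-width = 10, so σ = 10/0.6745 = 14.826 and σ² = 219.81.
μ is the stated best guess, -37.90.

μ = -37.90, σ² = 219.81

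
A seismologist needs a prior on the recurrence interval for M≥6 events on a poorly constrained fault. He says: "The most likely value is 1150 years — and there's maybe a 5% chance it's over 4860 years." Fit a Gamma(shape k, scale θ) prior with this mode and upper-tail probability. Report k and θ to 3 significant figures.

Gamma(k,θ) with k>1 has mode (k−1)θ, so θ = 1150/(k−1).
Need P(X < 4860) = 0.95 with θ tied to k this way. Start at k = 2, θ = 1150: P(X<4860) ≈ 0.924.
Too low — raise k to concentrate. Iterating converges to k ≈ 2.2.
Then θ = 1150/(2.2−1) ≈ 960.

k ≈ 2.2, θ ≈ 960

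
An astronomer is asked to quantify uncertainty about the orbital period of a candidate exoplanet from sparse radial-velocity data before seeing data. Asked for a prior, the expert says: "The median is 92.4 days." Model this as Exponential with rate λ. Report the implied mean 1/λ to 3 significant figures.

Exponential median = ln 2 / λ, so λ = ln 2 / 92.4 = 0.0075.
Mean = 1/λ = 133 days.

mean ≈ 133 days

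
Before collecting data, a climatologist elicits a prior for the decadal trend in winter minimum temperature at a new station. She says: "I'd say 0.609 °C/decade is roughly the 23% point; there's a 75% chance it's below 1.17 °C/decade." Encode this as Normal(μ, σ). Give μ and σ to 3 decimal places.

μ = 0.902, σ = 0.397

The p-quantile of Normal(μ,σ) is μ + z_p·σ, with z_{0.23} = -0.7388 and z_{0.75} = 0.6745.
Eliminate σ: μ = (z₂·x₁ − z₁·x₂)/(z₂ − z₁) = (0.6745·0.609 − (-0.7388)·1.17)/1.413 = 0.902.
Then σ = (x₂ − x₁)/(z₂ − z₁) = (1.17 − 0.609)/1.413 = 0.397.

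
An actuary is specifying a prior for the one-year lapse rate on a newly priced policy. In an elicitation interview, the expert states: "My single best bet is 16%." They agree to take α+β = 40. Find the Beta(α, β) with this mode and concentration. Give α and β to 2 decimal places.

For α,β > 1 the Beta mode is (α−1)/(α+β−2). With α+β = 40, the mode is (α−1)/38.
Set (α−1)/38 = 0.16 → α = 1 + 0.16·38 = 7.08.
β = 40 − α = 32.92.

α = 7.08, β = 32.92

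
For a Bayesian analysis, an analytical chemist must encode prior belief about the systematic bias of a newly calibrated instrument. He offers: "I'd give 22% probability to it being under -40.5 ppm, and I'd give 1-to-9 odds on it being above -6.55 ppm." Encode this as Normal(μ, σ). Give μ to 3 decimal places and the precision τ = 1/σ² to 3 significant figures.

For Normal(μ,σ), the p-quantile is μ + z_p·σ. Here z_{0.22} = -0.7722, z_{0.9} = 1.282.
So -40.5 = μ − 0.7722σ and -6.55 = μ + 1.282σ.
Subtracting: σ = (-6.55 − -40.5)/(1.282 − (-0.7722)) = 16.531.
Then μ = -40.5 − (-0.7722)·16.531 = -27.735.
Precision τ = 1/σ² = 1/16.53² = 0.00366.

μ = -27.735, τ = 0.00366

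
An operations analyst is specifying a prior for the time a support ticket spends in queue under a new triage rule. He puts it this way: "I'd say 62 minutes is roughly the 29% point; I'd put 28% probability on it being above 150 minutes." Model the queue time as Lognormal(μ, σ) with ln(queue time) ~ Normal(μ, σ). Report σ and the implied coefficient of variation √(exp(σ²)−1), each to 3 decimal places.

σ ≈ 0.778, CV ≈ 0.911

If T ~ Lognormal(μ,σ) then ln T ~ Normal(μ,σ), so the p-quantile of ln T is μ + z_p·σ.
ln(62) = 4.127 and ln(150) = 5.011; z_{0.29} = -0.5534, z_{0.72} = 0.5828.
σ = (5.011 − 4.127)/(0.5828 − (-0.5534)) = 0.778.
μ = 4.127 − (-0.5534)·0.778 = 4.557.
CV = √(exp(σ²)−1) = √(exp(0.6046)−1) = 0.911.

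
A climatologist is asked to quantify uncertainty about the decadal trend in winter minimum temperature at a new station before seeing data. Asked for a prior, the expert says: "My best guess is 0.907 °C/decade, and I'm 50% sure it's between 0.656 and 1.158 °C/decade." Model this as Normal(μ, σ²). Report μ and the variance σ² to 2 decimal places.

μ = 0.91, σ² = 0.14

A symmetric 50% interval runs μ ± z·σ with z = 0.6745.
Half-width = 0.251, so σ = 0.251/0.6745 = 0.372 and σ² = 0.14.
μ is the stated best guess, 0.91.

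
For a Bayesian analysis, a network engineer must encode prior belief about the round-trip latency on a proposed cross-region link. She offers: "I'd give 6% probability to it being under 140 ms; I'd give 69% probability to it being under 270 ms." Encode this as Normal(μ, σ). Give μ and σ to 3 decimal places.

μ = 238.565, σ = 63.395

The p-quantile of Normal(μ,σ) is μ + z_p·σ, with z_{0.06} = -1.555 and z_{0.69} = 0.4959.
Eliminate σ: μ = (z₂·x₁ − z₁·x₂)/(z₂ − z₁) = (0.4959·140 − (-1.555)·270)/2.051 = 238.565.
Then σ = (x₂ − x₁)/(z₂ − z₁) = (270 − 140)/2.051 = 63.395.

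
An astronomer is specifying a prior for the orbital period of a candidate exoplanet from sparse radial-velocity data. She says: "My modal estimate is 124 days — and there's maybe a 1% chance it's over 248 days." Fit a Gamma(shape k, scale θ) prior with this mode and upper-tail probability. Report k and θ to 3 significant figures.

k ≈ 11.2, θ ≈ 12.1

Gamma(k,θ) with k>1 has mode (k−1)θ, so θ = 124/(k−1).
Need P(X < 248) = 0.99 with θ tied to k this way. Start at k = 2, θ = 124: P(X<248) ≈ 0.594.
Too low — raise k to concentrate. Iterating converges to k ≈ 11.2.
Then θ = 124/(11.2−1) ≈ 12.1.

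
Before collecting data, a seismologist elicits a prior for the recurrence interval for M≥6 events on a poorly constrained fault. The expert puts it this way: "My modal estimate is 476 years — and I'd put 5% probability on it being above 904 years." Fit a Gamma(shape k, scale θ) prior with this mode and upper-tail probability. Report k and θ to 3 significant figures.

k ≈ 7.76, θ ≈ 70.4

Gamma(k,θ) with k>1 has mode (k−1)θ, so θ = 476/(k−1).
Need P(X < 904) = 0.95 with θ tied to k this way. Start at k = 2, θ = 476: P(X<904) ≈ 0.566.
Too low — raise k to concentrate. Iterating converges to k ≈ 7.76.
Then θ = 476/(7.76−1) ≈ 70.4.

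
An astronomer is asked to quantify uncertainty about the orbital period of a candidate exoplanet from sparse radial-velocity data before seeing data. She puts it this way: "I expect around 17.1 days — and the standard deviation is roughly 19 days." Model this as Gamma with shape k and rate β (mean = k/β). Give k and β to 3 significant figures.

k ≈ 0.81, β ≈ 0.0474

For Gamma(k, rate β): mean = k/β, variance = k/β², so CV = 1/√k.
CV = SD/mean = 19/17.1 = 1.111, hence k = 1/CV² = 0.81.
Then β = k/mean = 0.81/17.1 = 0.0474.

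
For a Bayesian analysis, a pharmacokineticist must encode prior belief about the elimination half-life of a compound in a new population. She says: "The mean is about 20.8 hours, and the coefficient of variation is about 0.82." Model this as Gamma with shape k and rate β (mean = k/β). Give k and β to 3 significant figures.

For Gamma(k, rate β): mean = k/β, variance = k/β², so CV = 1/√k.
CV = 0.82, hence k = 1/CV² = 1.49.
Then β = k/mean = 1.49/20.8 = 0.0715.

k ≈ 1.49, β ≈ 0.0715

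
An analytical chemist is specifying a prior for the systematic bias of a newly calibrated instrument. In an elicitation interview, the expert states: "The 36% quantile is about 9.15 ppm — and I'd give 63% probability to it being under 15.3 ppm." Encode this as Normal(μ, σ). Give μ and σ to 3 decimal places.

μ = 12.344, σ = 8.909

The p-quantile of Normal(μ,σ) is μ + z_p·σ, with z_{0.36} = -0.3585 and z_{0.63} = 0.3319.
Eliminate σ: μ = (z₂·x₁ − z₁·x₂)/(z₂ − z₁) = (0.3319·9.15 − (-0.3585)·15.3)/0.6903 = 12.344.
Then σ = (x₂ − x₁)/(z₂ − z₁) = (15.3 − 9.15)/0.6903 = 8.909.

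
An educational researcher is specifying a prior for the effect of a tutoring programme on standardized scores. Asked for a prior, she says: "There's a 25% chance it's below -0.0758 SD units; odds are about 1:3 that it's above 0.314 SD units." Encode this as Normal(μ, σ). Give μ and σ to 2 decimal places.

μ = 0.12, σ = 0.29

The p-quantile of Normal(μ,σ) is μ + z_p·σ, with z_{0.25} = -0.6745 and z_{0.75} = 0.6745.
Eliminate σ: μ = (z₂·x₁ − z₁·x₂)/(z₂ − z₁) = (0.6745·-0.0758 − (-0.6745)·0.314)/1.349 = 0.12.
Then σ = (x₂ − x₁)/(z₂ − z₁) = (0.314 − -0.0758)/1.349 = 0.29.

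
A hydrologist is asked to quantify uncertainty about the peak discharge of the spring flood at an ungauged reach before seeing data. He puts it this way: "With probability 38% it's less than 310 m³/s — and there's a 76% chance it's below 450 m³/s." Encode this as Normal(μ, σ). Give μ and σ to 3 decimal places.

For Normal(μ,σ), the p-quantile is μ + z_p·σ. Here z_{0.38} = -0.3055, z_{0.76} = 0.7063.
So 310 = μ − 0.3055σ and 450 = μ + 0.7063σ.
Subtracting: σ = (450 − 310)/(0.7063 − (-0.3055)) = 138.370.
Then μ = 310 − (-0.3055)·138.370 = 352.269.

μ = 352.269, σ = 138.370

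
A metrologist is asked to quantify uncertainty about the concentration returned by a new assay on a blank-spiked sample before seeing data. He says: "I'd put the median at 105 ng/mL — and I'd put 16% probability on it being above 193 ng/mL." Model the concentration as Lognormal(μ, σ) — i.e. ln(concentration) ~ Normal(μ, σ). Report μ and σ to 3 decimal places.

μ ≈ 4.654, σ ≈ 0.612

If T ~ Lognormal(μ,σ) then ln T ~ Normal(μ,σ), so the p-quantile of ln T is μ + z_p·σ.
ln(105) = 4.654 and ln(193) = 5.263; z_{0.5} = 0, z_{0.84} = 0.9945.
σ = (5.263 − 4.654)/(0.9945 − (0)) = 0.612.
μ = 4.654 − (0)·0.612 = 4.654.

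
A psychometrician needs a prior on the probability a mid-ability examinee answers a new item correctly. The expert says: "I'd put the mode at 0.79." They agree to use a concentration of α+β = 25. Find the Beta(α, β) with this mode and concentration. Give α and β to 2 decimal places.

α = 19.17, β = 5.83

For α,β > 1 the Beta mode is (α−1)/(α+β−2). With α+β = 25, the mode is (α−1)/23.
Set (α−1)/23 = 0.79 → α = 1 + 0.79·23 = 19.17.
β = 25 − α = 5.83.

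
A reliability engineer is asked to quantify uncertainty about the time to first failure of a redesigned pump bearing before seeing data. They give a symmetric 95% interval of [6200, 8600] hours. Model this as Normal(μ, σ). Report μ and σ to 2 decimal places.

μ = 7400.00, σ = 612.26

A symmetric 95% interval runs μ ± z·σ with z = 1.96.
Half-width = 1200, so σ = 1200/1.96 = 612.26.
μ is the interval midpoint, 7400.00.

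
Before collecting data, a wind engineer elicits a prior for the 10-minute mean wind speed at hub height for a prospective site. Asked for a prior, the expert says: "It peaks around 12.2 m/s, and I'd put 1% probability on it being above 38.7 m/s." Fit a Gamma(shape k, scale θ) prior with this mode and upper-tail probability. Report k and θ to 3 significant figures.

k ≈ 4.33, θ ≈ 3.66

Gamma(k,θ) with k>1 has mode (k−1)θ, so θ = 12.2/(k−1).
Need P(X < 38.7) = 0.99 with θ tied to k this way. Start at k = 2, θ = 12.2: P(X<38.7) ≈ 0.825.
Too low — raise k to concentrate. Iterating converges to k ≈ 4.33.
Then θ = 12.2/(4.33−1) ≈ 3.66.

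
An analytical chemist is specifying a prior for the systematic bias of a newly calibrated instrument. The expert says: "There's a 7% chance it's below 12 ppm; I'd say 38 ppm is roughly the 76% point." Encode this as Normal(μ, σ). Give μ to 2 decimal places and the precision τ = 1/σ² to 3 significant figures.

μ = 29.58, τ = 0.00704

For Normal(μ,σ), the p-quantile is μ + z_p·σ. Here z_{0.07} = -1.476, z_{0.76} = 0.7063.
So 12 = μ − 1.476σ and 38 = μ + 0.7063σ.
Subtracting: σ = (38 − 12)/(0.7063 − (-1.476)) = 11.92.
Then μ = 12 − (-1.476)·11.92 = 29.58.
Precision τ = 1/σ² = 1/11.92² = 0.00704.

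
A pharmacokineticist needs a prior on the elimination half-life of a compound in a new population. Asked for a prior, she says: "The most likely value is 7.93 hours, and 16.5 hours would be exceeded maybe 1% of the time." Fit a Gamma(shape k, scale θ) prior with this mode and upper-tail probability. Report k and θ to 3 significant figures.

k ≈ 10.1, θ ≈ 0.873

Gamma(k,θ) with k>1 has mode (k−1)θ, so θ = 7.93/(k−1).
Need P(X < 16.5) = 0.99 with θ tied to k this way. Start at k = 2, θ = 7.93: P(X<16.5) ≈ 0.615.
Too low — raise k to concentrate. Iterating converges to k ≈ 10.1.
Then θ = 7.93/(10.1−1) ≈ 0.873.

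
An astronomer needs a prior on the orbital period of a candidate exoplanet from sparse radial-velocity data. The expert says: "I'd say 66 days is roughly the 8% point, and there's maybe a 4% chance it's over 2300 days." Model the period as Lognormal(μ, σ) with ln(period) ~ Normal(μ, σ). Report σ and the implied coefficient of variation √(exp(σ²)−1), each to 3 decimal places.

If T ~ Lognormal(μ,σ) then ln T ~ Normal(μ,σ), so the p-quantile of ln T is μ + z_p·σ.
ln(66) = 4.19 and ln(2300) = 7.741; z_{0.08} = -1.405, z_{0.96} = 1.751.
σ = (7.741 − 4.19)/(1.751 − (-1.405)) = 1.125.
μ = 4.19 − (-1.405)·1.125 = 5.771.
CV = √(exp(σ²)−1) = √(exp(1.2662)−1) = 1.596.

σ ≈ 1.125, CV ≈ 1.596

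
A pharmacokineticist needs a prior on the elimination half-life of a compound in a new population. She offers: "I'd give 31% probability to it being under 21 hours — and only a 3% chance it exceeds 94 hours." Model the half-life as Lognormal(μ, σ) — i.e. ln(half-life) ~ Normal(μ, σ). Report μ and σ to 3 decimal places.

If T ~ Lognormal(μ,σ) then ln T ~ Normal(μ,σ), so the p-quantile of ln T is μ + z_p·σ.
ln(21) = 3.045 and ln(94) = 4.543; z_{0.31} = -0.4959, z_{0.97} = 1.881.
σ = (4.543 − 3.045)/(1.881 − (-0.4959)) = 0.631.
μ = 3.045 − (-0.4959)·0.631 = 3.357.

μ ≈ 3.357, σ ≈ 0.631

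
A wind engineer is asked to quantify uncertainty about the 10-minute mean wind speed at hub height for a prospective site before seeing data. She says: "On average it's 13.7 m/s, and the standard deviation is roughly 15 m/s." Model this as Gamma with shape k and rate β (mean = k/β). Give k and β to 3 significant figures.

k ≈ 0.834, β ≈ 0.0609

For Gamma(k, rate β): mean = k/β, variance = k/β², so CV = 1/√k.
CV = SD/mean = 15/13.7 = 1.095, hence k = 1/CV² = 0.834.
Then β = k/mean = 0.834/13.7 = 0.0609.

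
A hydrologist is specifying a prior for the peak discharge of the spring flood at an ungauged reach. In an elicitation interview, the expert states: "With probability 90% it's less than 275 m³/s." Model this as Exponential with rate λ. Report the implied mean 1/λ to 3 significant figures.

P(T < 275.0) = 1 − e^(−λ·275.0) = 0.9, so λ = −ln(1−0.9)/275.0 = −ln(0.1)/275.0 = 0.00837.
Mean = 1/λ = 119 m³/s.

mean ≈ 119 m³/s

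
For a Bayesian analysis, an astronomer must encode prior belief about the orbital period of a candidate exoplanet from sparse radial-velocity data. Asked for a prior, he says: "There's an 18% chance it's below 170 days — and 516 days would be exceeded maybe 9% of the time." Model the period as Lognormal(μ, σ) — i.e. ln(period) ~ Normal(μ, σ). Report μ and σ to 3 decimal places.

If T ~ Lognormal(μ,σ) then ln T ~ Normal(μ,σ), so the p-quantile of ln T is μ + z_p·σ.
ln(170) = 5.136 and ln(516) = 6.246; z_{0.18} = -0.9154, z_{0.91} = 1.341.
σ = (6.246 − 5.136)/(1.341 − (-0.9154)) = 0.492.
μ = 5.136 − (-0.9154)·0.492 = 5.586.

μ ≈ 5.586, σ ≈ 0.492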